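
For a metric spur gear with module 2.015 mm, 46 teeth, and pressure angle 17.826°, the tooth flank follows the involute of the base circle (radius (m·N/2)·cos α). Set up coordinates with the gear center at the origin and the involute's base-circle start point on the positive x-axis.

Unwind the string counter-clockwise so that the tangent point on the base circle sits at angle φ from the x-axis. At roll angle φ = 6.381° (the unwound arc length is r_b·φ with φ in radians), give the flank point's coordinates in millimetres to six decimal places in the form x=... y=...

pitch radius r_p = m·N/2 = 2.015·46/2 = 46.345000
base radius r_b = r_p·cos α = 46.345000·cos 17.826° = 44.120003
roll angle φ = 6.381° = 0.11136946 rad
x = r_b·(cos φ + φ·sin φ) = 44.120003·(0.99380483 + 0.11136946·0.11113938) = 44.392769
y = r_b·(sin φ − φ·cos φ) = 44.120003·(0.11113938 − 0.11136946·0.99380483) = 0.020290

x=44.392769 y=0.020290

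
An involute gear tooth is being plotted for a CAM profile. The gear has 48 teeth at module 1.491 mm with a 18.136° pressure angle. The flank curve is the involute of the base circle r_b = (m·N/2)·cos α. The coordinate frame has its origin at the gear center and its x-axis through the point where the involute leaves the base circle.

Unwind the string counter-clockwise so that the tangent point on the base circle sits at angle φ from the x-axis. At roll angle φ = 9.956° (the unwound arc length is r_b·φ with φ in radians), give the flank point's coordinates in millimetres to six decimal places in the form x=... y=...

pitch radius r_p = m·N/2 = 1.491·48/2 = 35.784000
base radius r_b = r_p·cos α = 35.784000·cos 18.136° = 34.006263
roll angle φ = 9.956° = 0.17376498 rad
x = r_b·(cos φ + φ·sin φ) = 34.006263·(0.98494081 + 0.17376498·0.17289185) = 34.515791
y = r_b·(sin φ − φ·cos φ) = 34.006263·(0.17289185 − 0.17376498·0.98494081) = 0.059294

x=34.515791 y=0.059294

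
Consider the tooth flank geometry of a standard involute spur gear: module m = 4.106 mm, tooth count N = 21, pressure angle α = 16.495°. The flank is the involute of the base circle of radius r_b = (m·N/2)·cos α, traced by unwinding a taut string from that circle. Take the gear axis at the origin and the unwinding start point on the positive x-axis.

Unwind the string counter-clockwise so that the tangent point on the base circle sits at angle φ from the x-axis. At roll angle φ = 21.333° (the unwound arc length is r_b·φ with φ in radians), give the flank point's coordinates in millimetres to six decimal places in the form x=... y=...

pitch radius r_p = m·N/2 = 4.106·21/2 = 43.113000
base radius r_b = r_p·cos α = 43.113000·cos 16.495° = 41.338664
roll angle φ = 21.333° = 0.37233109 rad
x = r_b·(cos φ + φ·sin φ) = 41.338664·(0.93148186 + 0.37233109·0.36378779) = 44.105517
y = r_b·(sin φ − φ·cos φ) = 41.338664·(0.36378779 − 0.37233109·0.93148186) = 0.701440

x=44.105517 y=0.701440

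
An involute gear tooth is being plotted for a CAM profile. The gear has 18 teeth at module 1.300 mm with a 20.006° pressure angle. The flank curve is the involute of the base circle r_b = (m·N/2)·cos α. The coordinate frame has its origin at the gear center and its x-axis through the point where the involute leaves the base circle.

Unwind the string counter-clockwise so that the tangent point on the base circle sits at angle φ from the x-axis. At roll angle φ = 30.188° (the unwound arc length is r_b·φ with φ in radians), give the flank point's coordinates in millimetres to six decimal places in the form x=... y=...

x=12.415682 y=0.521272

pitch radius r_p = m·N/2 = 1.300·18/2 = 11.700000
base radius r_b = r_p·cos α = 11.700000·cos 20.006° = 10.993985
roll angle φ = 30.188° = 0.52687999 rad
x = r_b·(cos φ + φ·sin φ) = 10.993985·(0.86438014 + 0.52687999·0.50283892) = 12.415682
y = r_b·(sin φ − φ·cos φ) = 10.993985·(0.50283892 − 0.52687999·0.86438014) = 0.521272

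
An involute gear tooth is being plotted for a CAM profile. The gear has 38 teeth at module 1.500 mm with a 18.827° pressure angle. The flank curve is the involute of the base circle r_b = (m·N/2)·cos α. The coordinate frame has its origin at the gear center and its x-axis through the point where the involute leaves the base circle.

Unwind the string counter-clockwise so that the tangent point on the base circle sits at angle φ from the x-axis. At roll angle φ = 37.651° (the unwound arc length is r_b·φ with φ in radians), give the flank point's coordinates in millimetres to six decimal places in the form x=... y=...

x=32.185605 y=2.443057

pitch radius r_p = m·N/2 = 1.500·38/2 = 28.500000
base radius r_b = r_p·cos α = 28.500000·cos 18.827° = 26.975173
roll angle φ = 37.651° = 0.65713392 rad
x = r_b·(cos φ + φ·sin φ) = 26.975173·(0.79174623 + 0.65713392·0.61085015) = 32.185605
y = r_b·(sin φ − φ·cos φ) = 26.975173·(0.61085015 − 0.65713392·0.79174623) = 2.443057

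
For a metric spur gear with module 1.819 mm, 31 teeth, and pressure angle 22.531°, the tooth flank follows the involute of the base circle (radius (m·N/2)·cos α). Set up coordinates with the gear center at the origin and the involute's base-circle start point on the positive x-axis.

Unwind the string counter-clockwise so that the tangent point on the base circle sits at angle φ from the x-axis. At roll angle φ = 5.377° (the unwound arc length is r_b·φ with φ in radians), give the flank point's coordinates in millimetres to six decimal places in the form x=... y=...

x=26.156907 y=0.007169

pitch radius r_p = m·N/2 = 1.819·31/2 = 28.194500
base radius r_b = r_p·cos α = 28.194500·cos 22.531° = 26.042480
roll angle φ = 5.377° = 0.09384635 rad
x = r_b·(cos φ + φ·sin φ) = 26.042480·(0.99559966 + 0.09384635·0.09370866) = 26.156907
y = r_b·(sin φ − φ·cos φ) = 26.042480·(0.09370866 − 0.09384635·0.99559966) = 0.007169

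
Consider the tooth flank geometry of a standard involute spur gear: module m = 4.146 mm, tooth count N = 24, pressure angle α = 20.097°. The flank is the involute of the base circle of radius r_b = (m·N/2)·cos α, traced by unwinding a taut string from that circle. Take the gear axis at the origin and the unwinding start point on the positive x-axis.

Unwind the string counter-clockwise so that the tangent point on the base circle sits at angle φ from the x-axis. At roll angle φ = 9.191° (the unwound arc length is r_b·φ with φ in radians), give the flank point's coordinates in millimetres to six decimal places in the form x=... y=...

pitch radius r_p = m·N/2 = 4.146·24/2 = 49.752000
base radius r_b = r_p·cos α = 49.752000·cos 20.097° = 46.722712
roll angle φ = 9.191° = 0.16041321 rad
x = r_b·(cos φ + φ·sin φ) = 46.722712·(0.98716137 + 0.16041321·0.15972613) = 47.319994
y = r_b·(sin φ − φ·cos φ) = 46.722712·(0.15972613 − 0.16041321·0.98716137) = 0.064122

x=47.319994 y=0.064122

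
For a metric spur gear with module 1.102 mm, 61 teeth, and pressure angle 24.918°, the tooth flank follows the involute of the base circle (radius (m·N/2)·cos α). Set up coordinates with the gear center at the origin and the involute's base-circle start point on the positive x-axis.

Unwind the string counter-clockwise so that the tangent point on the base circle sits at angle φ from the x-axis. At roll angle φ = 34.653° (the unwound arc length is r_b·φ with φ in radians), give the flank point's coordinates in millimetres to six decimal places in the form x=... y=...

x=35.557744 y=2.166754

pitch radius r_p = m·N/2 = 1.102·61/2 = 33.611000
base radius r_b = r_p·cos α = 33.611000·cos 24.918° = 30.482209
roll angle φ = 34.653° = 0.60480895 rad
x = r_b·(cos φ + φ·sin φ) = 30.482209·(0.82261075 + 0.60480895·0.56860492) = 35.557744
y = r_b·(sin φ − φ·cos φ) = 30.482209·(0.56860492 − 0.60480895·0.82261075) = 2.166754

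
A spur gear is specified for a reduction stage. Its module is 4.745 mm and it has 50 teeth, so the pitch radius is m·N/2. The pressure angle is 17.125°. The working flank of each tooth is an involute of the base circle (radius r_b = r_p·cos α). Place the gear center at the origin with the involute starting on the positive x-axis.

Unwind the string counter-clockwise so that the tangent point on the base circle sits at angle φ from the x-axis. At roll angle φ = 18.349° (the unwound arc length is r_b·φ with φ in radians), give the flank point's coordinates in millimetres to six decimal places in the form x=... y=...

x=119.030921 y=1.228483

pitch radius r_p = m·N/2 = 4.745·50/2 = 118.625000
base radius r_b = r_p·cos α = 118.625000·cos 17.125° = 113.365716
roll angle φ = 18.349° = 0.32025046 rad
x = r_b·(cos φ + φ·sin φ) = 113.365716·(0.94915660 + 0.32025046·0.31480430) = 119.030921
y = r_b·(sin φ − φ·cos φ) = 113.365716·(0.31480430 − 0.32025046·0.94915660) = 1.228483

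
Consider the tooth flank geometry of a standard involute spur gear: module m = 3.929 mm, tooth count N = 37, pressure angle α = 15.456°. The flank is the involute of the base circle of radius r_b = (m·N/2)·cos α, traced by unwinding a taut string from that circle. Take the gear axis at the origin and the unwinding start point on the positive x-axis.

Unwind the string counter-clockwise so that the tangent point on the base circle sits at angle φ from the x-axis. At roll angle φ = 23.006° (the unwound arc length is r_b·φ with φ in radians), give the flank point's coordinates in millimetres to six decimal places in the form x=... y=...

x=75.479812 y=1.487554

pitch radius r_p = m·N/2 = 3.929·37/2 = 72.686500
base radius r_b = r_p·cos α = 72.686500·cos 15.456° = 70.057821
roll angle φ = 23.006° = 0.40153045 rad
x = r_b·(cos φ + φ·sin φ) = 70.057821·(0.92046393 + 0.40153045·0.39082752) = 75.479812
y = r_b·(sin φ − φ·cos φ) = 70.057821·(0.39082752 − 0.40153045·0.92046393) = 1.487554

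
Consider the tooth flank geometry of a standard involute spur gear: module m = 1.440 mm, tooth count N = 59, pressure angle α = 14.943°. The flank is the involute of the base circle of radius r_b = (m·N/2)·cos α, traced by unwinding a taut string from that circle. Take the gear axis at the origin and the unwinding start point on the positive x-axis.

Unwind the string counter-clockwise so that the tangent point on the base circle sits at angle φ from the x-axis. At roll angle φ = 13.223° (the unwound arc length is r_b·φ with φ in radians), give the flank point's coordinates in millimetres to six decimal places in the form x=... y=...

pitch radius r_p = m·N/2 = 1.440·59/2 = 42.480000
base radius r_b = r_p·cos α = 42.480000·cos 14.943° = 41.043447
roll angle φ = 13.223° = 0.23078489 rad
x = r_b·(cos φ + φ·sin φ) = 41.043447·(0.97348716 + 0.23078489·0.22874167) = 42.121957
y = r_b·(sin φ − φ·cos φ) = 41.043447·(0.22874167 − 0.23078489·0.97348716) = 0.167275

x=42.121957 y=0.167275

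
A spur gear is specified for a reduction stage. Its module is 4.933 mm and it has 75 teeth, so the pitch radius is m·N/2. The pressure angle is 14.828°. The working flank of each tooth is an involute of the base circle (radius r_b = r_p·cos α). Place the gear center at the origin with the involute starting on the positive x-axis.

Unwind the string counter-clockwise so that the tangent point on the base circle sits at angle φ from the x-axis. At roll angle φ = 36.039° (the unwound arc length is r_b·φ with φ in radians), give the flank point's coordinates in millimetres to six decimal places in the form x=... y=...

pitch radius r_p = m·N/2 = 4.933·75/2 = 184.987500
base radius r_b = r_p·cos α = 184.987500·cos 14.828° = 178.827127
roll angle φ = 36.039° = 0.62899921 rad
x = r_b·(cos φ + φ·sin φ) = 178.827127·(0.80861671 + 0.62899921·0.58833580) = 210.779863
y = r_b·(sin φ − φ·cos φ) = 178.827127·(0.58833580 − 0.62899921·0.80861671) = 14.255477

x=210.779863 y=14.255477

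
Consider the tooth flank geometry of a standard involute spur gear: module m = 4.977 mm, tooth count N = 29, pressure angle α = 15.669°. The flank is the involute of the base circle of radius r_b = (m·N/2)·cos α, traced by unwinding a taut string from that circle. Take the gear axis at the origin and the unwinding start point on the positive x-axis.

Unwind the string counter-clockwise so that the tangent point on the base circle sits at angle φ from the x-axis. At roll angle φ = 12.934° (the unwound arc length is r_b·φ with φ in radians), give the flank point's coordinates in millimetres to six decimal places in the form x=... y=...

x=71.232591 y=0.265084

pitch radius r_p = m·N/2 = 4.977·29/2 = 72.166500
base radius r_b = r_p·cos α = 72.166500·cos 15.669° = 69.484650
roll angle φ = 12.934° = 0.22574089 rad
x = r_b·(cos φ + φ·sin φ) = 69.484650·(0.97462854 + 0.22574089·0.22382851) = 71.232591
y = r_b·(sin φ − φ·cos φ) = 69.484650·(0.22382851 − 0.22574089·0.97462854) = 0.265084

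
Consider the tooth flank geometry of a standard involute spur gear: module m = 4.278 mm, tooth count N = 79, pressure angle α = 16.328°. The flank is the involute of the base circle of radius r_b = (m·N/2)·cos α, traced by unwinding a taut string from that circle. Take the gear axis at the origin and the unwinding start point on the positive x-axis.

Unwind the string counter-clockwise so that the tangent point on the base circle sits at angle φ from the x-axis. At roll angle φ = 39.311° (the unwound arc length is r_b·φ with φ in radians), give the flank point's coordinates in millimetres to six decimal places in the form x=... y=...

pitch radius r_p = m·N/2 = 4.278·79/2 = 168.981000
base radius r_b = r_p·cos α = 168.981000·cos 16.328° = 162.165661
roll angle φ = 39.311° = 0.68610638 rad
x = r_b·(cos φ + φ·sin φ) = 162.165661·(0.77371860 + 0.68610638·0.63352943) = 195.958906
y = r_b·(sin φ − φ·cos φ) = 162.165661·(0.63352943 − 0.68610638·0.77371860) = 16.650548

x=195.958906 y=16.650548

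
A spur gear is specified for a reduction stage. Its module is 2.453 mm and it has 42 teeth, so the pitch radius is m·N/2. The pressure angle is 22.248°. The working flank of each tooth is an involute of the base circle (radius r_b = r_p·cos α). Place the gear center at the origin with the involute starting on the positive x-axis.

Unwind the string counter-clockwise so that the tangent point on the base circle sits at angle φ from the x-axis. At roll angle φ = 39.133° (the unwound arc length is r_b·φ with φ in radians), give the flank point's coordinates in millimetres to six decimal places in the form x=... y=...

x=57.534991 y=4.831283

pitch radius r_p = m·N/2 = 2.453·42/2 = 51.513000
base radius r_b = r_p·cos α = 51.513000·cos 22.248° = 47.678049
roll angle φ = 39.133° = 0.68299970 rad
x = r_b·(cos φ + φ·sin φ) = 47.678049·(0.77568304 + 0.68299970·0.63112267) = 57.534991
y = r_b·(sin φ − φ·cos φ) = 47.678049·(0.63112267 − 0.68299970·0.77568304) = 4.831283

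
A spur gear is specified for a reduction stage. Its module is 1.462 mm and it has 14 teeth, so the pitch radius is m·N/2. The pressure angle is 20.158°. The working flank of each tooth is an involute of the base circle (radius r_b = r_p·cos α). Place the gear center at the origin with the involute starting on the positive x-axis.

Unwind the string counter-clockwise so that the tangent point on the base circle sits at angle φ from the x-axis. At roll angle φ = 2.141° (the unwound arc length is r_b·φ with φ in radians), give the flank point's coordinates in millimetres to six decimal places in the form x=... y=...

x=9.613830 y=0.000167

pitch radius r_p = m·N/2 = 1.462·14/2 = 10.234000
base radius r_b = r_p·cos α = 10.234000·cos 20.158° = 9.607125
roll angle φ = 2.141° = 0.03736750 rad
x = r_b·(cos φ + φ·sin φ) = 9.607125·(0.99930192 + 0.03736750·0.03735880) = 9.613830
y = r_b·(sin φ − φ·cos φ) = 9.607125·(0.03735880 − 0.03736750·0.99930192) = 0.000167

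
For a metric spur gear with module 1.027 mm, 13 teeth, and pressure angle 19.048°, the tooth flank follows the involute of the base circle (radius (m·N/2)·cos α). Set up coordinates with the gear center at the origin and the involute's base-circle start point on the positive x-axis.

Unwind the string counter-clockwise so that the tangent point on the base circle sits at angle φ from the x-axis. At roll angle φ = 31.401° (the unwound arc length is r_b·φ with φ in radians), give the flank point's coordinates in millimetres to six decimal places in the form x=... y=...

pitch radius r_p = m·N/2 = 1.027·13/2 = 6.675500
base radius r_b = r_p·cos α = 6.675500·cos 19.048° = 6.309986
roll angle φ = 31.401° = 0.54805084 rad
x = r_b·(cos φ + φ·sin φ) = 6.309986·(0.85354170 + 0.54805084·0.52102453) = 7.187640
y = r_b·(sin φ − φ·cos φ) = 6.309986·(0.52102453 − 0.54805084·0.85354170) = 0.335945

x=7.187640 y=0.335945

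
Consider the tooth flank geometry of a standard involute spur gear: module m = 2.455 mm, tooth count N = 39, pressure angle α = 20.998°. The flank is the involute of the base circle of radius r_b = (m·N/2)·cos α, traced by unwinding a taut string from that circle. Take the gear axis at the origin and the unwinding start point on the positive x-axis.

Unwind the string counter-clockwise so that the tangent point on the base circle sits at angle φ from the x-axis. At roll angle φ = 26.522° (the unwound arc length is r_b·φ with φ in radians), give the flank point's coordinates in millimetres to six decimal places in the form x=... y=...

pitch radius r_p = m·N/2 = 2.455·39/2 = 47.872500
base radius r_b = r_p·cos α = 47.872500·cos 20.998° = 44.693428
roll angle φ = 26.522° = 0.46289622 rad
x = r_b·(cos φ + φ·sin φ) = 44.693428·(0.89476297 + 0.46289622·0.44654141) = 49.228260
y = r_b·(sin φ − φ·cos φ) = 44.693428·(0.44654141 − 0.46289622·0.89476297) = 1.446235

x=49.228260 y=1.446235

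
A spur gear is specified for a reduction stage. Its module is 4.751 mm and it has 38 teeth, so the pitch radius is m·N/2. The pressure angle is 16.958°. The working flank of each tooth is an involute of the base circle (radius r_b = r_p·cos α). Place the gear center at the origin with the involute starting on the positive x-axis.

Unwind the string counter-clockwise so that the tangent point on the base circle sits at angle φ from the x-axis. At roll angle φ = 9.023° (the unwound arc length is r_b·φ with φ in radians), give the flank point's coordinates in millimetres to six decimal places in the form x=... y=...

pitch radius r_p = m·N/2 = 4.751·38/2 = 90.269000
base radius r_b = r_p·cos α = 90.269000·cos 16.958° = 86.343997
roll angle φ = 9.023° = 0.15748106 rad
x = r_b·(cos φ + φ·sin φ) = 86.343997·(0.98762546 + 0.15748106·0.15683094) = 87.408046
y = r_b·(sin φ − φ·cos φ) = 86.343997·(0.15683094 − 0.15748106·0.98762546) = 0.112129

x=87.408046 y=0.112129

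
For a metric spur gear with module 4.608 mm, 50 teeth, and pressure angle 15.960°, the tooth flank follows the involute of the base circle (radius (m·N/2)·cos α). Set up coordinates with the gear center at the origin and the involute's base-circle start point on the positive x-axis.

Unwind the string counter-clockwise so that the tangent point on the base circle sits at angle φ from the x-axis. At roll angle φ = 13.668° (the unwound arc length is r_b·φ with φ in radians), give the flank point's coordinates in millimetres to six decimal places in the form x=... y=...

pitch radius r_p = m·N/2 = 4.608·50/2 = 115.200000
base radius r_b = r_p·cos α = 115.200000·cos 15.960° = 110.759488
roll angle φ = 13.668° = 0.23855160 rad
x = r_b·(cos φ + φ·sin φ) = 110.759488·(0.97168124 + 0.23855160·0.23629549) = 113.866282
y = r_b·(sin φ − φ·cos φ) = 110.759488·(0.23629549 − 0.23855160·0.97168124) = 0.498349

x=113.866282 y=0.498349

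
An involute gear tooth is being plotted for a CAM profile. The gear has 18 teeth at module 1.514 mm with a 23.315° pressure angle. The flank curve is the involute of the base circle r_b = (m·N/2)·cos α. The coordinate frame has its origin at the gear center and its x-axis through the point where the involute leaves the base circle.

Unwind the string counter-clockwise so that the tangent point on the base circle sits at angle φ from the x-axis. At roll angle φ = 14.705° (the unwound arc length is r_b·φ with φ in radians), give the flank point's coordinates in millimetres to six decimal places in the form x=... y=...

x=12.918701 y=0.070051

pitch radius r_p = m·N/2 = 1.514·18/2 = 13.626000
base radius r_b = r_p·cos α = 13.626000·cos 23.315° = 12.513339
roll angle φ = 14.705° = 0.25665067 rad
x = r_b·(cos φ + φ·sin φ) = 12.513339·(0.96724560 + 0.25665067·0.25384235) = 12.918701
y = r_b·(sin φ − φ·cos φ) = 12.513339·(0.25384235 − 0.25665067·0.96724560) = 0.070051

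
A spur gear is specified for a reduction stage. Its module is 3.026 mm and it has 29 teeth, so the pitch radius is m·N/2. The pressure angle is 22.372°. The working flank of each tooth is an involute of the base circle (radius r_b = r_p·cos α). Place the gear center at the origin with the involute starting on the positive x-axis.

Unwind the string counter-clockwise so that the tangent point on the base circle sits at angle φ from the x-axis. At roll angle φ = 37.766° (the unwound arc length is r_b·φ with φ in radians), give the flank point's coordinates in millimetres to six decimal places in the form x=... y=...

pitch radius r_p = m·N/2 = 3.026·29/2 = 43.877000
base radius r_b = r_p·cos α = 43.877000·cos 22.372° = 40.574473
roll angle φ = 37.766° = 0.65914105 rad
x = r_b·(cos φ + φ·sin φ) = 40.574473·(0.79051858 + 0.65914105·0.61243806) = 48.454102
y = r_b·(sin φ − φ·cos φ) = 40.574473·(0.61243806 − 0.65914105·0.79051858) = 3.707485

x=48.454102 y=3.707485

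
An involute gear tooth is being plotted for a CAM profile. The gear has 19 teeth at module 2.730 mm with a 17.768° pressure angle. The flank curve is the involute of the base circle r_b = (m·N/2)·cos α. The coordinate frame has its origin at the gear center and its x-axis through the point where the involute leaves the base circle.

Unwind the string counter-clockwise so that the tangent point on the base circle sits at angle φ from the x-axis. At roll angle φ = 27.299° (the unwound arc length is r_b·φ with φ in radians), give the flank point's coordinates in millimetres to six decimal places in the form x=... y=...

x=27.344152 y=0.870402

pitch radius r_p = m·N/2 = 2.730·19/2 = 25.935000
base radius r_b = r_p·cos α = 25.935000·cos 17.768° = 24.697900
roll angle φ = 27.299° = 0.47645743 rad
x = r_b·(cos φ + φ·sin φ) = 24.697900·(0.88862524 + 0.47645743·0.45863405) = 27.344152
y = r_b·(sin φ − φ·cos φ) = 24.697900·(0.45863405 − 0.47645743·0.88862524) = 0.870402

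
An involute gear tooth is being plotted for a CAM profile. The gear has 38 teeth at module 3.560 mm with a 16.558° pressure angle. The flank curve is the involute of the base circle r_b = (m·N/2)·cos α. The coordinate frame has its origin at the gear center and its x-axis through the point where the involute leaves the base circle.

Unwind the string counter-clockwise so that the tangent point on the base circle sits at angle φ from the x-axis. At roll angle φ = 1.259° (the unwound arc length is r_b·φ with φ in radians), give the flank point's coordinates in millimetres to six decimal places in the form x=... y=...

pitch radius r_p = m·N/2 = 3.560·38/2 = 67.640000
base radius r_b = r_p·cos α = 67.640000·cos 16.558° = 64.835087
roll angle φ = 1.259° = 0.02197370 rad
x = r_b·(cos φ + φ·sin φ) = 64.835087·(0.99975859 + 0.02197370·0.02197193) = 64.850737
y = r_b·(sin φ − φ·cos φ) = 64.835087·(0.02197193 − 0.02197370·0.99975859) = 0.000229

x=64.850737 y=0.000229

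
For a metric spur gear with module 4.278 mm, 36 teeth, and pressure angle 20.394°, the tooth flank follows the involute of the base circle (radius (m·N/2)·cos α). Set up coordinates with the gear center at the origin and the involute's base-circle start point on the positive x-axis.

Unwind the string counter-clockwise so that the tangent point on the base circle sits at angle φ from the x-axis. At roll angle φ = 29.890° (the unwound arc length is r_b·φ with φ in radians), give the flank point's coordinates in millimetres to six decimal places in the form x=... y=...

pitch radius r_p = m·N/2 = 4.278·36/2 = 77.004000
base radius r_b = r_p·cos α = 77.004000·cos 20.394° = 72.177273
roll angle φ = 29.890° = 0.52167891 rad
x = r_b·(cos φ + φ·sin φ) = 72.177273·(0.86698374 + 0.52167891·0.49833643) = 81.340563
y = r_b·(sin φ − φ·cos φ) = 72.177273·(0.49833643 − 0.52167891·0.86698374) = 3.323713

x=81.340563 y=3.323713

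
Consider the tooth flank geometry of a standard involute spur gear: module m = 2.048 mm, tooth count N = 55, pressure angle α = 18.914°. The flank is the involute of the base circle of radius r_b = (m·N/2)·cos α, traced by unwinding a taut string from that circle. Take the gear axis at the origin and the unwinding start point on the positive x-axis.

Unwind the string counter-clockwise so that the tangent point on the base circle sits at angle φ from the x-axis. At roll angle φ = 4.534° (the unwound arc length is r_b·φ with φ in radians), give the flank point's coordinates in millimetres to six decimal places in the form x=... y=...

x=53.445626 y=0.008795

pitch radius r_p = m·N/2 = 2.048·55/2 = 56.320000
base radius r_b = r_p·cos α = 56.320000·cos 18.914° = 53.279068
roll angle φ = 4.534° = 0.07913323 rad
x = r_b·(cos φ + φ·sin φ) = 53.279068·(0.99687060 + 0.07913323·0.07905066) = 53.445626
y = r_b·(sin φ − φ·cos φ) = 53.279068·(0.07905066 − 0.07913323·0.99687060) = 0.008795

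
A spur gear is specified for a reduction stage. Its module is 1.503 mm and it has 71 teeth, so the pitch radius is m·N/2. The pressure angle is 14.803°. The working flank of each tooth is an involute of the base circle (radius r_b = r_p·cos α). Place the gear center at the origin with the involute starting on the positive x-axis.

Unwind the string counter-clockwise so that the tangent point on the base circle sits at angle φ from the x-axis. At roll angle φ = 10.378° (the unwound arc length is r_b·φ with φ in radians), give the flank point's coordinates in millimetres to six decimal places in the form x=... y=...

x=52.424885 y=0.101849

pitch radius r_p = m·N/2 = 1.503·71/2 = 53.356500
base radius r_b = r_p·cos α = 53.356500·cos 14.803° = 51.585598
roll angle φ = 10.378° = 0.18113027 rad
x = r_b·(cos φ + φ·sin φ) = 51.585598·(0.98364071 + 0.18113027·0.18014147) = 52.424885
y = r_b·(sin φ − φ·cos φ) = 51.585598·(0.18014147 − 0.18113027·0.98364071) = 0.101849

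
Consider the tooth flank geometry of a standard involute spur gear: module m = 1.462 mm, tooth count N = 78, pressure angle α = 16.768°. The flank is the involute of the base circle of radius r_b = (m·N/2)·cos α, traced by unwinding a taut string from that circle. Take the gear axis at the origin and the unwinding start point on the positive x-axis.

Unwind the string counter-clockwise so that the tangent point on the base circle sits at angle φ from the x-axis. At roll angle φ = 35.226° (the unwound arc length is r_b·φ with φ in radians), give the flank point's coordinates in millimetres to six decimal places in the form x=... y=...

x=63.956849 y=4.071339

pitch radius r_p = m·N/2 = 1.462·78/2 = 57.018000
base radius r_b = r_p·cos α = 57.018000·cos 16.768° = 54.593639
roll angle φ = 35.226° = 0.61480968 rad
x = r_b·(cos φ + φ·sin φ) = 54.593639·(0.81688324 + 0.61480968·0.57680307) = 63.956849
y = r_b·(sin φ − φ·cos φ) = 54.593639·(0.57680307 − 0.61480968·0.81688324) = 4.071339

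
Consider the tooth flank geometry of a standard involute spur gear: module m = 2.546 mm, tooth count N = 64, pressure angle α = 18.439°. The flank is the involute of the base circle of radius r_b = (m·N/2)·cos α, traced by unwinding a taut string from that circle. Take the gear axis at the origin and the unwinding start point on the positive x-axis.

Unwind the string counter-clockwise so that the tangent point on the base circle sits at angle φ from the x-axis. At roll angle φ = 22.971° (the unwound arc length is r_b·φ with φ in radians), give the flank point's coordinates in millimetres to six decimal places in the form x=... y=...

pitch radius r_p = m·N/2 = 2.546·64/2 = 81.472000
base radius r_b = r_p·cos α = 81.472000·cos 18.439° = 77.289304
roll angle φ = 22.971° = 0.40091958 rad
x = r_b·(cos φ + φ·sin φ) = 77.289304·(0.92070250 + 0.40091958·0.39026517) = 83.253522
y = r_b·(sin φ − φ·cos φ) = 77.289304·(0.39026517 − 0.40091958·0.92070250) = 1.633703

x=83.253522 y=1.633703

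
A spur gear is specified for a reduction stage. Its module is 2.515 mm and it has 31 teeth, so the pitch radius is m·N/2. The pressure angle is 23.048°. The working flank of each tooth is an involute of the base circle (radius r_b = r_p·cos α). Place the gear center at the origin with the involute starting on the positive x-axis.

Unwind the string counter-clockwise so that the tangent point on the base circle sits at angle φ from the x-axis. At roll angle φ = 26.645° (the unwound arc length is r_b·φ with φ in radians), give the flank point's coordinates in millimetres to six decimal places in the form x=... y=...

pitch radius r_p = m·N/2 = 2.515·31/2 = 38.982500
base radius r_b = r_p·cos α = 38.982500·cos 23.048° = 35.870807
roll angle φ = 26.645° = 0.46504298 rad
x = r_b·(cos φ + φ·sin φ) = 35.870807·(0.89380229 + 0.46504298·0.44846122) = 39.542401
y = r_b·(sin φ − φ·cos φ) = 35.870807·(0.44846122 − 0.46504298·0.89380229) = 1.176732

x=39.542401 y=1.176732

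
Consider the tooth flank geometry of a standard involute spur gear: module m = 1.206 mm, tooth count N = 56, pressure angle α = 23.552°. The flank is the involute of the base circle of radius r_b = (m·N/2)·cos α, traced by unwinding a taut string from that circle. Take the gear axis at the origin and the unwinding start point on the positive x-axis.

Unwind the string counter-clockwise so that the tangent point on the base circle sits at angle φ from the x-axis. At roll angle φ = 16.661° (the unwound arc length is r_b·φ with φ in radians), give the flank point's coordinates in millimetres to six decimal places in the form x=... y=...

x=32.236270 y=0.251576

pitch radius r_p = m·N/2 = 1.206·56/2 = 33.768000
base radius r_b = r_p·cos α = 33.768000·cos 23.552° = 30.955051
roll angle φ = 16.661° = 0.29078931 rad
x = r_b·(cos φ + φ·sin φ) = 30.955051·(0.95801787 + 0.29078931·0.28670848) = 32.236270
y = r_b·(sin φ − φ·cos φ) = 30.955051·(0.28670848 − 0.29078931·0.95801787) = 0.251576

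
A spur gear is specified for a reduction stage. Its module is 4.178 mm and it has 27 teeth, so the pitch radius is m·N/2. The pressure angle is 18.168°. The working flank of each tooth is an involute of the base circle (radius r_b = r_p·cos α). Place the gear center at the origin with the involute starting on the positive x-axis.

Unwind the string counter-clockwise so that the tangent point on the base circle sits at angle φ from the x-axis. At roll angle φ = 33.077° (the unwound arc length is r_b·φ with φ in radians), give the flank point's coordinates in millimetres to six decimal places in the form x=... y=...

pitch radius r_p = m·N/2 = 4.178·27/2 = 56.403000
base radius r_b = r_p·cos α = 56.403000·cos 18.168° = 53.591104
roll angle φ = 33.077° = 0.57730256 rad
x = r_b·(cos φ + φ·sin φ) = 53.591104·(0.83793787 + 0.57730256·0.54576564) = 61.791067
y = r_b·(sin φ − φ·cos φ) = 53.591104·(0.54576564 − 0.57730256·0.83793787) = 3.323825

x=61.791067 y=3.323825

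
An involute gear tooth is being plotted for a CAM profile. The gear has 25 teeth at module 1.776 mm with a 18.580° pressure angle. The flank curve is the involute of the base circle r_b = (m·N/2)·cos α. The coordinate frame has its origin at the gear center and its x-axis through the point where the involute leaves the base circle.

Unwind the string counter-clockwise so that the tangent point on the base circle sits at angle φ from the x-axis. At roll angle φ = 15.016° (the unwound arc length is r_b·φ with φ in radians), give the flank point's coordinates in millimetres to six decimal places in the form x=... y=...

x=21.753236 y=0.125399

pitch radius r_p = m·N/2 = 1.776·25/2 = 22.200000
base radius r_b = r_p·cos α = 22.200000·cos 18.580° = 21.042929
roll angle φ = 15.016° = 0.26207864 rad
x = r_b·(cos φ + φ·sin φ) = 21.042929·(0.96585351 + 0.26207864·0.25908877) = 21.753236
y = r_b·(sin φ − φ·cos φ) = 21.042929·(0.25908877 − 0.26207864·0.96585351) = 0.125399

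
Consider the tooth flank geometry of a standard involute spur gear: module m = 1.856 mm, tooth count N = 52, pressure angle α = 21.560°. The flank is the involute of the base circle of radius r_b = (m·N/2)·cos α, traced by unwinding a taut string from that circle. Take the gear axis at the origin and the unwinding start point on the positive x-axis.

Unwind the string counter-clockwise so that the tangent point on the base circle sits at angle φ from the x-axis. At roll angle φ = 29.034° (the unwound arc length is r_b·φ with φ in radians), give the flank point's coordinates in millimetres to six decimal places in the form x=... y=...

x=50.277217 y=1.897090

pitch radius r_p = m·N/2 = 1.856·52/2 = 48.256000
base radius r_b = r_p·cos α = 48.256000·cos 21.560° = 44.879685
roll angle φ = 29.034° = 0.50673890 rad
x = r_b·(cos φ + φ·sin φ) = 44.879685·(0.87433186 + 0.50673890·0.48532854) = 50.277217
y = r_b·(sin φ − φ·cos φ) = 44.879685·(0.48532854 − 0.50673890·0.87433186) = 1.897090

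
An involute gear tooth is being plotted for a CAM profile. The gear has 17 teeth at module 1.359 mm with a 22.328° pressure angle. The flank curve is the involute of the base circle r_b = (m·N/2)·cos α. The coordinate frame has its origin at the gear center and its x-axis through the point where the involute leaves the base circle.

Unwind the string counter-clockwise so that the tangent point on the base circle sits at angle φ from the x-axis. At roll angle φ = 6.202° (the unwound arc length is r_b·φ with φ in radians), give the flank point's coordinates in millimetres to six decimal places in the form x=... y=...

x=10.747834 y=0.004512

pitch radius r_p = m·N/2 = 1.359·17/2 = 11.551500
base radius r_b = r_p·cos α = 11.551500·cos 22.328° = 10.685417
roll angle φ = 6.202° = 0.10824532 rad
x = r_b·(cos φ + φ·sin φ) = 10.685417·(0.99414719 + 0.10824532·0.10803406) = 10.747834
y = r_b·(sin φ − φ·cos φ) = 10.685417·(0.10803406 − 0.10824532·0.99414719) = 0.004512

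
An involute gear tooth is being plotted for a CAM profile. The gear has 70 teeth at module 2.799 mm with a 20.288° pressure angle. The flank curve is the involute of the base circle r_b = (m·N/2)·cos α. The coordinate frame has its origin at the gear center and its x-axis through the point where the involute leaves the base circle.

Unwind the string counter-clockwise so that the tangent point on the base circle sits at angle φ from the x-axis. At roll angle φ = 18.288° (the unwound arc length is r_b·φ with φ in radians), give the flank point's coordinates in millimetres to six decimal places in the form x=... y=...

pitch radius r_p = m·N/2 = 2.799·70/2 = 97.965000
base radius r_b = r_p·cos α = 97.965000·cos 20.288° = 91.887406
roll angle φ = 18.288° = 0.31918581 rad
x = r_b·(cos φ + φ·sin φ) = 91.887406·(0.94949122 + 0.31918581·0.31379360) = 96.449587
y = r_b·(sin φ − φ·cos φ) = 91.887406·(0.31379360 − 0.31918581·0.94949122) = 0.985904

x=96.449587 y=0.985904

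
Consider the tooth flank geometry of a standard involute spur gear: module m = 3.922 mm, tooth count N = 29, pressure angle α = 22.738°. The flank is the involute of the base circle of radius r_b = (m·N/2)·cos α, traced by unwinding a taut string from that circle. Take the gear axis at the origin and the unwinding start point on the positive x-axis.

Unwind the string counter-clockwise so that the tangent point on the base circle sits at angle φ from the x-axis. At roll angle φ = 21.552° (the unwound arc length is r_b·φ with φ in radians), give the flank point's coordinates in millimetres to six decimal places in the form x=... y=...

pitch radius r_p = m·N/2 = 3.922·29/2 = 56.869000
base radius r_b = r_p·cos α = 56.869000·cos 22.738° = 52.449252
roll angle φ = 21.552° = 0.37615336 rad
x = r_b·(cos φ + φ·sin φ) = 52.449252·(0.93008456 + 0.37615336·0.36734550) = 56.029585
y = r_b·(sin φ − φ·cos φ) = 52.449252·(0.36734550 − 0.37615336·0.93008456) = 0.917393

x=56.029585 y=0.917393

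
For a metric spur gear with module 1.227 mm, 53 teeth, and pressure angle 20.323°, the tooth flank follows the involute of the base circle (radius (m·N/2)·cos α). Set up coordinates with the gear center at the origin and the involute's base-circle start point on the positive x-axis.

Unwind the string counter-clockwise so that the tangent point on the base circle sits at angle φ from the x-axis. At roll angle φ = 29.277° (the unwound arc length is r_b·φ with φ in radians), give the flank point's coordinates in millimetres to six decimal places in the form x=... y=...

pitch radius r_p = m·N/2 = 1.227·53/2 = 32.515500
base radius r_b = r_p·cos α = 32.515500·cos 20.323° = 30.491397
roll angle φ = 29.277° = 0.51098005 rad
x = r_b·(cos φ + φ·sin φ) = 30.491397·(0.87226565 + 0.51098005·0.48903234) = 34.215964
y = r_b·(sin φ − φ·cos φ) = 30.491397·(0.48903234 − 0.51098005·0.87226565) = 1.320948

x=34.215964 y=1.320948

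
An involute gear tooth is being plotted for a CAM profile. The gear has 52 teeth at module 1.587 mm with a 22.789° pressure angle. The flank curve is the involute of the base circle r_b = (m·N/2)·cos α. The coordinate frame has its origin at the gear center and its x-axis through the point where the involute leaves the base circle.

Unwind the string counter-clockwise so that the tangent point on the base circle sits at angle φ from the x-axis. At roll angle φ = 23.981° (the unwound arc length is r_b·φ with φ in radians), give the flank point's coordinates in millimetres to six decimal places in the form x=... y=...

x=41.228519 y=0.913560

pitch radius r_p = m·N/2 = 1.587·52/2 = 41.262000
base radius r_b = r_p·cos α = 41.262000·cos 22.789° = 38.040986
roll angle φ = 23.981° = 0.41854741 rad
x = r_b·(cos φ + φ·sin φ) = 38.040986·(0.91368029 + 0.41854741·0.40643368) = 41.228519
y = r_b·(sin φ − φ·cos φ) = 38.040986·(0.40643368 − 0.41854741·0.91368029) = 0.913560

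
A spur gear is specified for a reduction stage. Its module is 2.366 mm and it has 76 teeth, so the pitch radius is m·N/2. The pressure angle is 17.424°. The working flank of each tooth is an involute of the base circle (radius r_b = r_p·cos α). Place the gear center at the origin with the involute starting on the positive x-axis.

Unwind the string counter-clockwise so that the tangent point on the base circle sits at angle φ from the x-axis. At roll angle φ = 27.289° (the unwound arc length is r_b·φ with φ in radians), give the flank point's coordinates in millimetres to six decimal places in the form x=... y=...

x=94.967391 y=3.019874

pitch radius r_p = m·N/2 = 2.366·76/2 = 89.908000
base radius r_b = r_p·cos α = 89.908000·cos 17.424° = 85.782570
roll angle φ = 27.289° = 0.47628290 rad
x = r_b·(cos φ + φ·sin φ) = 85.782570·(0.88870527 + 0.47628290·0.45847894) = 94.967391
y = r_b·(sin φ − φ·cos φ) = 85.782570·(0.45847894 − 0.47628290·0.88870527) = 3.019874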